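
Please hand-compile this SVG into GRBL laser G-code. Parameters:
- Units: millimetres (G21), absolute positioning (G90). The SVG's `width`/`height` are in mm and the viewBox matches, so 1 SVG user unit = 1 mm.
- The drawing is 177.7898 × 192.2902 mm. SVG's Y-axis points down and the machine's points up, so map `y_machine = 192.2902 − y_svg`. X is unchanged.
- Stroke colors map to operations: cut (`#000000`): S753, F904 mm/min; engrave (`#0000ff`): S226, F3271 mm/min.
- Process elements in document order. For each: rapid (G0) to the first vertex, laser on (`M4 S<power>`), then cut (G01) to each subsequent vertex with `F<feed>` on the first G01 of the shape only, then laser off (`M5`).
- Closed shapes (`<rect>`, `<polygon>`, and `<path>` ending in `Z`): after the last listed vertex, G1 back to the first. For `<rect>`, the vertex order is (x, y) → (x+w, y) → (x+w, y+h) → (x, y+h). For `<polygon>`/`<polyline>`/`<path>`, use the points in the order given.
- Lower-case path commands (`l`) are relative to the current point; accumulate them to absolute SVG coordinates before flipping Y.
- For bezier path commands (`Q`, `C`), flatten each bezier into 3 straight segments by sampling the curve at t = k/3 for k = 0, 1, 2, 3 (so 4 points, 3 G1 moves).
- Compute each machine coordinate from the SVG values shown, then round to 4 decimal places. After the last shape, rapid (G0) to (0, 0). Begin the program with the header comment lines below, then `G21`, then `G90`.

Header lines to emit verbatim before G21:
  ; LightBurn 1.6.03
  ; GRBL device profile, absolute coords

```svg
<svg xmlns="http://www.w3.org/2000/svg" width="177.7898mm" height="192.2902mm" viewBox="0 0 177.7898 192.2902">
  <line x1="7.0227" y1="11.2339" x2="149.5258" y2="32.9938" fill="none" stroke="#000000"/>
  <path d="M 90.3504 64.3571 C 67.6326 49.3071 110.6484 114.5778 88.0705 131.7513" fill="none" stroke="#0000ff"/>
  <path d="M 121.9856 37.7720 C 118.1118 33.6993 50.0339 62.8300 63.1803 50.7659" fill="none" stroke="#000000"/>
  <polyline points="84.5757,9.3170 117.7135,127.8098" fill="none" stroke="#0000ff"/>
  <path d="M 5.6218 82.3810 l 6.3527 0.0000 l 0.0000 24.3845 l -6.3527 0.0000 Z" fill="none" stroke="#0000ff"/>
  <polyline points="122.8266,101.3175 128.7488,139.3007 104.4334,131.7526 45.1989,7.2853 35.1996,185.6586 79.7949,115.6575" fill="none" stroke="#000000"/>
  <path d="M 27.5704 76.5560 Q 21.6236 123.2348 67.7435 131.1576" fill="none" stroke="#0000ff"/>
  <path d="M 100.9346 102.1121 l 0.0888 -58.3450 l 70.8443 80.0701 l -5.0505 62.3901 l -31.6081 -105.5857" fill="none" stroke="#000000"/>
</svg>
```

; LightBurn 1.6.03
; GRBL device profile, absolute coords
G21
G90
G0 X7.0227 Y181.0563
M4 S753
G01 X149.5258 Y159.2964 F904
M5
G0 X90.3504 Y127.9331
M4 S226
G01 X84.6798 Y120.9658 F3271
G01 X93.6478 Y88.9886
G01 X88.0705 Y60.5389
M5
G0 X121.9856 Y154.5182
M4 S753
G01 X102.0967 Y150.2786 F904
G01 X71.7224 Y140.4363
G01 X63.1803 Y141.5243
M5
G0 X84.5757 Y182.9732
M4 S226
G01 X117.7135 Y64.4804 F3271
M5
G0 X5.6218 Y109.9092
M4 S226
G01 X11.9745 Y109.9092 F3271
G01 X11.9745 Y85.5247
G01 X5.6218 Y85.5247
G01 X5.6218 Y109.9092
M5
G0 X122.8266 Y90.9727
M4 S753
G01 X128.7488 Y52.9895 F904
G01 X104.4334 Y60.5376
G01 X45.1989 Y185.0049
G01 X35.1996 Y6.6316
G01 X79.7949 Y76.6327
M5
G0 X27.5704 Y115.7342
M4 S226
G01 X29.3911 Y88.9212 F3271
G01 X42.7821 Y70.7207
G01 X67.7435 Y61.1326
M5
G0 X100.9346 Y90.1781
M4 S753
G01 X101.0234 Y148.5231 F904
G01 X171.8677 Y68.4530
G01 X166.8172 Y6.0629
G01 X135.2091 Y111.6486
M5
G0 X0.0000 Y0.0000

viewBox `0 0 177.7898 192.2902` with mm width/height → 1 unit = 1 mm. Flip: y_m = 192.2902 − y_svg.

**Shape 1** — `<line>` line segment, stroke `#000000` → cut (S753, F904). Machine vertices: (7.0227,181.0563) → (149.5258,159.2964). Open path.

**Shape 2** — `<path>` cubic bezier, stroke `#0000ff` → engrave (S226, F3271). Control points (SVG): P0=(90.3504,64.3571), P1=(67.6326,49.3071), P2=(110.6484,114.5778), P3=(88.0705,131.7513); sampled at t=k/3. Machine vertices: (90.3504,127.9331) → (84.6798,120.9658) → (93.6478,88.9886) → (88.0705,60.5389). Open path.

**Shape 3** — `<path>` cubic bezier, stroke `#000000` → cut (S753, F904). Control points (SVG): P0=(121.9856,37.7720), P1=(118.1118,33.6993), P2=(50.0339,62.8300), P3=(63.1803,50.7659); sampled at t=k/3. Machine vertices: (121.9856,154.5182) → (102.0967,150.2786) → (71.7224,140.4363) → (63.1803,141.5243). Open path.

**Shape 4** — `<polyline>` line segment, stroke `#0000ff` → engrave (S226, F3271). Machine vertices: (84.5757,182.9732) → (117.7135,64.4804). Open path.

**Shape 5** — `<path>` rectangle, stroke `#0000ff` → engrave (S226, F3271). Machine vertices: (5.6218,109.9092) → (11.9745,109.9092) → (11.9745,85.5247) → (5.6218,85.5247) → (5.6218,109.9092). Closed: final G1 returns to the first vertex.

**Shape 6** — `<polyline>` open polyline, stroke `#000000` → cut (S753, F904). Machine vertices: (122.8266,90.9727) → (128.7488,52.9895) → (104.4334,60.5376) → (45.1989,185.0049) → (35.1996,6.6316) → (79.7949,76.6327). Open path.

**Shape 7** — `<path>` quadratic bezier, stroke `#0000ff` → engrave (S226, F3271). Control points (SVG): P0=(27.5704,76.5560), P1=(21.6236,123.2348), P2=(67.7435,131.1576); sampled at t=k/3. Machine vertices: (27.5704,115.7342) → (29.3911,88.9212) → (42.7821,70.7207) → (67.7435,61.1326). Open path.

**Shape 8** — `<path>` open polyline, stroke `#000000` → cut (S753, F904). Machine vertices: (100.9346,90.1781) → (101.0234,148.5231) → (171.8677,68.4530) → (166.8172,6.0629) → (135.2091,111.6486). Open path.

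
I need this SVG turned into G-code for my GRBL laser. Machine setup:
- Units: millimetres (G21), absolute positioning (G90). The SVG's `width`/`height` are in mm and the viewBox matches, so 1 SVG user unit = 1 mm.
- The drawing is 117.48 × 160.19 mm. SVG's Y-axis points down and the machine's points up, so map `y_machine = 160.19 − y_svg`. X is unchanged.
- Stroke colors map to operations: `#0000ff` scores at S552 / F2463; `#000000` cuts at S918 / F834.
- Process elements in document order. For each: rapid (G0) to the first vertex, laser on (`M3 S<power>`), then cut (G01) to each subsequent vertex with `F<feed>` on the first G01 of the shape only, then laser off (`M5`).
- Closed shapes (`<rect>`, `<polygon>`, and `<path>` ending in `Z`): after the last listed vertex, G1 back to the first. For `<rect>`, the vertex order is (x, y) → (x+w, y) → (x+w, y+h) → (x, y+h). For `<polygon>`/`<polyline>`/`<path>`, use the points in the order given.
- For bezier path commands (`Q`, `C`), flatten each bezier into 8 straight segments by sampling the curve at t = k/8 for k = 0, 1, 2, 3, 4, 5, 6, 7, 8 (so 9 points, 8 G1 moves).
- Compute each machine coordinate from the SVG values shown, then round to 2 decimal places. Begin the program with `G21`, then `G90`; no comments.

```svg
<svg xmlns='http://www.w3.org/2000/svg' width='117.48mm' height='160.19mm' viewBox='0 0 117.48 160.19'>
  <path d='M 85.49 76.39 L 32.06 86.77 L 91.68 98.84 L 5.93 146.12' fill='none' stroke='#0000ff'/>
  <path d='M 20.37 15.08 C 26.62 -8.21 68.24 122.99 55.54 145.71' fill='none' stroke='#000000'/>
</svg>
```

Since the viewBox matches the mm dimensions, user units are millimetres directly. The only transform is the Y-flip y_m = 160.19 − y_svg.

Shape 1 is a open polyline drawn with `<path>`. Its stroke #0000ff means score at S552, F2463. After flipping Y the toolpath is (85.49,83.80) → (32.06,73.42) → (91.68,61.35) → (5.93,14.07).

Shape 2 is a cubic bezier drawn with `<path>`. Its stroke #000000 means cut at S918, F834. After flipping Y the toolpath is (20.37,145.11) → (24.20,147.12) → (30.29,137.72) → (37.59,120.00) → (45.06,97.05) → (51.64,71.94) → (56.28,47.75) → (57.93,27.57) → (55.54,14.48).

G21
G90
G0 X85.49 Y83.80
M3 S552
G01 X32.06 Y73.42 F2463
G01 X91.68 Y61.35
G01 X5.93 Y14.07
M5
G0 X20.37 Y145.11
M3 S918
G01 X24.20 Y147.12 F834
G01 X30.29 Y137.72
G01 X37.59 Y120.00
G01 X45.06 Y97.05
G01 X51.64 Y71.94
G01 X56.28 Y47.75
G01 X57.93 Y27.57
G01 X55.54 Y14.48
M5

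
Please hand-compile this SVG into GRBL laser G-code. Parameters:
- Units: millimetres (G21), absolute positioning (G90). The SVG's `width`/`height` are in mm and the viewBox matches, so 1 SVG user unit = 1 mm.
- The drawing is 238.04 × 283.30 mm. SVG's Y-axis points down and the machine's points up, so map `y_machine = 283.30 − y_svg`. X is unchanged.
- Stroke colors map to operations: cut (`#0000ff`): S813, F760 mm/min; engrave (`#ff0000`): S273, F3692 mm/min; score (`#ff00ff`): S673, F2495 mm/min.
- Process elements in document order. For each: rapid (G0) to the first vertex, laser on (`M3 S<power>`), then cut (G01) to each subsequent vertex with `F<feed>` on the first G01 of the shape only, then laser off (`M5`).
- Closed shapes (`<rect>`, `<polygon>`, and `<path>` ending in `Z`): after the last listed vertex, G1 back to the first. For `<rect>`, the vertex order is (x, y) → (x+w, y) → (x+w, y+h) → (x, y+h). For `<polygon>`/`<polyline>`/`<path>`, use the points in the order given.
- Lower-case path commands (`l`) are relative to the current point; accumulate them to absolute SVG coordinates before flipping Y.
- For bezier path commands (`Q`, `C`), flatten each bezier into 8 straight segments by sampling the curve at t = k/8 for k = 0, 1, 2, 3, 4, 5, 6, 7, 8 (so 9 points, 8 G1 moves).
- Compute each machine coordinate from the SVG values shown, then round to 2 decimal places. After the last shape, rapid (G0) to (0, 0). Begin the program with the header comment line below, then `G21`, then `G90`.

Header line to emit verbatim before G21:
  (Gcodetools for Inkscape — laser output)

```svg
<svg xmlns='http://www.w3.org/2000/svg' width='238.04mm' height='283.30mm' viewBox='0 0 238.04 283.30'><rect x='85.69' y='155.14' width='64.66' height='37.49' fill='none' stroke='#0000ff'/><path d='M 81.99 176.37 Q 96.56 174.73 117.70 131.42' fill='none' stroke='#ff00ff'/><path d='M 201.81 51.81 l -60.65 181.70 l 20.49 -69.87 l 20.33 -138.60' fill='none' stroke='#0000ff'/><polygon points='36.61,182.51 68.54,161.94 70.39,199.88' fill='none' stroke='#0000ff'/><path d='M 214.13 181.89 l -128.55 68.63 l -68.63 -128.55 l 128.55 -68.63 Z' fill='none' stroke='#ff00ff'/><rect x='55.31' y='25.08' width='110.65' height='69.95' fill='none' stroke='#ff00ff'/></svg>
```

Since the viewBox matches the mm dimensions, user units are millimetres directly. The only transform is the Y-flip y_m = 283.30 − y_svg.

Shape 1 is a rectangle drawn with `<rect>`. Its stroke #0000ff means cut at S813, F760. After flipping Y the toolpath is (85.69,128.16) → (150.35,128.16) → (150.35,90.67) → (85.69,90.67) → (85.69,128.16), returning to the start.

Shape 2 is a quadratic bezier drawn with `<path>`. Its stroke #ff00ff means score at S673, F2495. After flipping Y the toolpath is (81.99,106.93) → (85.74,107.99) → (89.69,110.35) → (93.84,114.02) → (98.20,118.99) → (102.77,125.26) → (107.54,132.83) → (112.52,141.70) → (117.70,151.88).

Shape 3 is a open polyline drawn with `<path>`. Its stroke #0000ff means cut at S813, F760. After flipping Y the toolpath is (201.81,231.49) → (141.16,49.79) → (161.65,119.66) → (181.98,258.26).

Shape 4 is a regular polygon drawn with `<polygon>`. Its stroke #0000ff means cut at S813, F760. After flipping Y the toolpath is (36.61,100.79) → (68.54,121.36) → (70.39,83.42) → (36.61,100.79), returning to the start.

Shape 5 is a regular polygon drawn with `<path>`. Its stroke #ff00ff means score at S673, F2495. After flipping Y the toolpath is (214.13,101.41) → (85.58,32.78) → (16.95,161.33) → (145.50,229.96) → (214.13,101.41), returning to the start.

Shape 6 is a rectangle drawn with `<rect>`. Its stroke #ff00ff means score at S673, F2495. After flipping Y the toolpath is (55.31,258.22) → (165.96,258.22) → (165.96,188.27) → (55.31,188.27) → (55.31,258.22), returning to the start.

(Gcodetools for Inkscape — laser output)
G21
G90
G0 X85.69 Y128.16
M3 S813
G01 X150.35 Y128.16 F760
G01 X150.35 Y90.67
G01 X85.69 Y90.67
G01 X85.69 Y128.16
M5
G0 X81.99 Y106.93
M3 S673
G01 X85.74 Y107.99 F2495
G01 X89.69 Y110.35
G01 X93.84 Y114.02
G01 X98.20 Y118.99
G01 X102.77 Y125.26
G01 X107.54 Y132.83
G01 X112.52 Y141.70
G01 X117.70 Y151.88
M5
G0 X201.81 Y231.49
M3 S813
G01 X141.16 Y49.79 F760
G01 X161.65 Y119.66
G01 X181.98 Y258.26
M5
G0 X36.61 Y100.79
M3 S813
G01 X68.54 Y121.36 F760
G01 X70.39 Y83.42
G01 X36.61 Y100.79
M5
G0 X214.13 Y101.41
M3 S673
G01 X85.58 Y32.78 F2495
G01 X16.95 Y161.33
G01 X145.50 Y229.96
G01 X214.13 Y101.41
M5
G0 X55.31 Y258.22
M3 S673
G01 X165.96 Y258.22 F2495
G01 X165.96 Y188.27
G01 X55.31 Y188.27
G01 X55.31 Y258.22
M5
G0 X0.00 Y0.00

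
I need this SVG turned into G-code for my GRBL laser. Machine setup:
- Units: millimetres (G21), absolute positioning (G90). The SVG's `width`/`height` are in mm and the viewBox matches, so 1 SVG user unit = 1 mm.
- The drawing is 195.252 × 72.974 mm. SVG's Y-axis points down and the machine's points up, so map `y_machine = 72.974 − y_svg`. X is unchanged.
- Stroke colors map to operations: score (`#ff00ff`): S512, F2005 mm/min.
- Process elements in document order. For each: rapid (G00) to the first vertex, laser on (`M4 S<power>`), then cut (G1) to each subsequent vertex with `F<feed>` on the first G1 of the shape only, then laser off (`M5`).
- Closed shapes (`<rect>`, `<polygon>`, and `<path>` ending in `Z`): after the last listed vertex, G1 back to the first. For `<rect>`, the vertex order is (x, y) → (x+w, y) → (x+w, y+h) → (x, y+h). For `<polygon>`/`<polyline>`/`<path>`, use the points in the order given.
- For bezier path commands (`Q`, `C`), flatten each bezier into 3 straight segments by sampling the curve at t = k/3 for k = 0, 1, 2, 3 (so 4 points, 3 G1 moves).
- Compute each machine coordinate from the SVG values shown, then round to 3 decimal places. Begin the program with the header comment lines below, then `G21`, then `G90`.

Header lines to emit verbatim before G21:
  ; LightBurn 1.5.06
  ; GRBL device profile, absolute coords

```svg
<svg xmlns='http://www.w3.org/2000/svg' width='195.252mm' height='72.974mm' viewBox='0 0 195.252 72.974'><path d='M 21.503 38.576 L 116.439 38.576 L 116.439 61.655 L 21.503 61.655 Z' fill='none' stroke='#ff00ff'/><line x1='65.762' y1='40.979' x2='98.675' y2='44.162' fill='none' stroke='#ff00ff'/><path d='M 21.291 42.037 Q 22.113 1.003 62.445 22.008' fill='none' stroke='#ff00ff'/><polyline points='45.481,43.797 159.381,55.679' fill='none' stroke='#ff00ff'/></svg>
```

viewBox `0 0 195.252 72.974` with mm width/height → 1 unit = 1 mm. Flip: y_m = 72.974 − y_svg.

**Shape 1** — `<path>` rectangle, stroke `#ff00ff` → score (S512, F2005). Machine vertices: (21.503,34.398) → (116.439,34.398) → (116.439,11.319) → (21.503,11.319) → (21.503,34.398). Closed: final G1 returns to the first vertex.

**Shape 2** — `<line>` line segment, stroke `#ff00ff` → score (S512, F2005). Machine vertices: (65.762,31.995) → (98.675,28.812). Open path.

**Shape 3** — `<path>` quadratic bezier, stroke `#ff00ff` → score (S512, F2005). Control points (SVG): P0=(21.291,42.037), P1=(22.113,1.003), P2=(62.445,22.008); sampled at t=k/3. Machine vertices: (21.291,30.937) → (26.229,51.400) → (39.947,58.076) → (62.445,50.966). Open path.

**Shape 4** — `<polyline>` line segment, stroke `#ff00ff` → score (S512, F2005). Machine vertices: (45.481,29.177) → (159.381,17.295). Open path.

; LightBurn 1.5.06
; GRBL device profile, absolute coords
G21
G90
G00 X21.503 Y34.398
M4 S512
G1 X116.439 Y34.398 F2005
G1 X116.439 Y11.319
G1 X21.503 Y11.319
G1 X21.503 Y34.398
M5
G00 X65.762 Y31.995
M4 S512
G1 X98.675 Y28.812 F2005
M5
G00 X21.291 Y30.937
M4 S512
G1 X26.229 Y51.400 F2005
G1 X39.947 Y58.076
G1 X62.445 Y50.966
M5
G00 X45.481 Y29.177
M4 S512
G1 X159.381 Y17.295 F2005
M5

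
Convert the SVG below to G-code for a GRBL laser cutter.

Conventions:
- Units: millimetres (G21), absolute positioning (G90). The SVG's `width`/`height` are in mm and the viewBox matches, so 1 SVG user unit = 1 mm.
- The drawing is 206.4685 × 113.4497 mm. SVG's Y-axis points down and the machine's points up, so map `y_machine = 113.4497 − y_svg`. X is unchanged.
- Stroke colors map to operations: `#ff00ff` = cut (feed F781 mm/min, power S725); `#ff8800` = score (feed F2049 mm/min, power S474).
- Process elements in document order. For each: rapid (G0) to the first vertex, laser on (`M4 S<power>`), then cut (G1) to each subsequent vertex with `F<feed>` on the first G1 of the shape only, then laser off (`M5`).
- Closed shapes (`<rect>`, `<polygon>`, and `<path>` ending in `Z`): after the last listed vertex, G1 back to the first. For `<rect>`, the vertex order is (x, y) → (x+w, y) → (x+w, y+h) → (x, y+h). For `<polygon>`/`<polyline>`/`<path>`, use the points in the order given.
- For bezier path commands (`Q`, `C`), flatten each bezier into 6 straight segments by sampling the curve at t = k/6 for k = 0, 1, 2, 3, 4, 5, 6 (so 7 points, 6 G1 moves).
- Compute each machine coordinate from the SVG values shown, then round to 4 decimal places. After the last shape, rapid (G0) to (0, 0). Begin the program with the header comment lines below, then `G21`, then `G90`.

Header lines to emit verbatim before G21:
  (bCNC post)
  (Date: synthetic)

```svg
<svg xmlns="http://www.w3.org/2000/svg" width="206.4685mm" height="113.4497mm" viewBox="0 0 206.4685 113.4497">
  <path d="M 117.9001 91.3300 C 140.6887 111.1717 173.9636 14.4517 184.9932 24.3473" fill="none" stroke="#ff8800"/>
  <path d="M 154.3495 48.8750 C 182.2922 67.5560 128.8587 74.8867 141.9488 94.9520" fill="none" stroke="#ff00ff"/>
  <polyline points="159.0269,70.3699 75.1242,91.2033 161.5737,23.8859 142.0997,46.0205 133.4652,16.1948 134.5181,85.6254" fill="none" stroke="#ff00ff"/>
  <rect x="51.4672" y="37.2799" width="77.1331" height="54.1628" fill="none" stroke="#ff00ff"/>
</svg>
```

(bCNC post)
(Date: synthetic)
G21
G90
G0 X117.9001 Y22.1197
M4 S474
G1 X130.0167 Y20.8791 F2049
G1 X142.9719 Y32.8661
G1 X155.8563 Y51.8813
G1 X167.7608 Y71.7253
G1 X177.7762 Y86.1988
G1 X184.9932 Y89.1024
M5
G0 X154.3495 Y64.5747
M4 S725
G1 X162.2242 Y56.0686 F781
G1 X160.6446 Y48.7851
G1 X153.7189 Y42.0553
G1 X145.5555 Y35.2102
G1 X140.2627 Y27.5806
G1 X141.9488 Y18.4977
M5
G0 X159.0269 Y43.0798
M4 S725
G1 X75.1242 Y22.2464 F781
G1 X161.5737 Y89.5638
G1 X142.0997 Y67.4292
G1 X133.4652 Y97.2549
G1 X134.5181 Y27.8243
M5
G0 X51.4672 Y76.1698
M4 S725
G1 X128.6003 Y76.1698 F781
G1 X128.6003 Y22.0070
G1 X51.4672 Y22.0070
G1 X51.4672 Y76.1698
M5
G0 X0.0000 Y0.0000

viewBox `0 0 206.4685 113.4497` with mm width/height → 1 unit = 1 mm. Flip: y_m = 113.4497 − y_svg.

**Shape 1** — `<path>` cubic bezier, stroke `#ff8800` → score (S474, F2049). Control points (SVG): P0=(117.9001,91.3300), P1=(140.6887,111.1717), P2=(173.9636,14.4517), P3=(184.9932,24.3473); sampled at t=k/6. Machine vertices: (117.9001,22.1197) → (130.0167,20.8791) → (142.9719,32.8661) → (155.8563,51.8813) → (167.7608,71.7253) → (177.7762,86.1988) → (184.9932,89.1024). Open path.

**Shape 2** — `<path>` cubic bezier, stroke `#ff00ff` → cut (S725, F781). Control points (SVG): P0=(154.3495,48.8750), P1=(182.2922,67.5560), P2=(128.8587,74.8867), P3=(141.9488,94.9520); sampled at t=k/6. Machine vertices: (154.3495,64.5747) → (162.2242,56.0686) → (160.6446,48.7851) → (153.7189,42.0553) → (145.5555,35.2102) → (140.2627,27.5806) → (141.9488,18.4977). Open path.

**Shape 3** — `<polyline>` open polyline, stroke `#ff00ff` → cut (S725, F781). Machine vertices: (159.0269,43.0798) → (75.1242,22.2464) → (161.5737,89.5638) → (142.0997,67.4292) → (133.4652,97.2549) → (134.5181,27.8243). Open path.

**Shape 4** — `<rect>` rectangle, stroke `#ff00ff` → cut (S725, F781). Machine vertices: (51.4672,76.1698) → (128.6003,76.1698) → (128.6003,22.0070) → (51.4672,22.0070) → (51.4672,76.1698). Closed: final G1 returns to the first vertex.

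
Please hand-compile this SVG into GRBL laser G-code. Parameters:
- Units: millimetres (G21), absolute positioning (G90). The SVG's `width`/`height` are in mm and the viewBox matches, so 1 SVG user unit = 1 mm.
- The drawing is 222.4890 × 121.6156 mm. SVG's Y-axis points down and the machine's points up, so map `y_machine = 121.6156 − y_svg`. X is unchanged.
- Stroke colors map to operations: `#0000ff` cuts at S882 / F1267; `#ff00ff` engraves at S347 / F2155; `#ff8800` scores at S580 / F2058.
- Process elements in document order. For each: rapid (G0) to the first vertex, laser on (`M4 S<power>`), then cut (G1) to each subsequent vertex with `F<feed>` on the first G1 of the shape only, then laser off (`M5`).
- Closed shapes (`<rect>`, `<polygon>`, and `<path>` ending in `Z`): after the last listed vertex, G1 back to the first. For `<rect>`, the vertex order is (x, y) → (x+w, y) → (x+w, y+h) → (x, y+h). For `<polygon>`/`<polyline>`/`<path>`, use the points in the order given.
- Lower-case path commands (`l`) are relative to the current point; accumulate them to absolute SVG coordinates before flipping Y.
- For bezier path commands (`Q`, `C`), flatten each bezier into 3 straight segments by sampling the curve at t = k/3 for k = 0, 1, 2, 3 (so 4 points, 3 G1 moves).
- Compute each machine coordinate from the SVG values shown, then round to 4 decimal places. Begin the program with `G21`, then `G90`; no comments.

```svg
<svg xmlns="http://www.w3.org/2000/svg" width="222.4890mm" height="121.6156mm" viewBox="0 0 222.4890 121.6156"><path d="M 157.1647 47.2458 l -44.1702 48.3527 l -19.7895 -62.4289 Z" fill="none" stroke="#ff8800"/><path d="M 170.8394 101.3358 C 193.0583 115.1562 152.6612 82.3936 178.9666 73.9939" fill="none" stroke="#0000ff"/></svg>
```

G21
G90
G0 X157.1647 Y74.3698
M4 S580
G1 X112.9945 Y26.0171 F2058
G1 X93.2050 Y88.4460
G1 X157.1647 Y74.3698
M5
G0 X170.8394 Y20.2798
M4 S882
G1 X176.9759 Y19.3594 F1267
G1 X170.1058 Y33.7287
G1 X178.9666 Y47.6217
M5

1 u = 1 mm; y_m = 121.6156 − y.

[1] `<path>` regular polygon, #ff8800→score S580 F2058: (157.1647,74.3698) → (112.9945,26.0171) → (93.2050,88.4460) → (157.1647,74.3698) (closed)

[2] `<path>` cubic bezier, #0000ff→cut S882 F1267: (170.8394,20.2798) → (176.9759,19.3594) → (170.1058,33.7287) → (178.9666,47.6217)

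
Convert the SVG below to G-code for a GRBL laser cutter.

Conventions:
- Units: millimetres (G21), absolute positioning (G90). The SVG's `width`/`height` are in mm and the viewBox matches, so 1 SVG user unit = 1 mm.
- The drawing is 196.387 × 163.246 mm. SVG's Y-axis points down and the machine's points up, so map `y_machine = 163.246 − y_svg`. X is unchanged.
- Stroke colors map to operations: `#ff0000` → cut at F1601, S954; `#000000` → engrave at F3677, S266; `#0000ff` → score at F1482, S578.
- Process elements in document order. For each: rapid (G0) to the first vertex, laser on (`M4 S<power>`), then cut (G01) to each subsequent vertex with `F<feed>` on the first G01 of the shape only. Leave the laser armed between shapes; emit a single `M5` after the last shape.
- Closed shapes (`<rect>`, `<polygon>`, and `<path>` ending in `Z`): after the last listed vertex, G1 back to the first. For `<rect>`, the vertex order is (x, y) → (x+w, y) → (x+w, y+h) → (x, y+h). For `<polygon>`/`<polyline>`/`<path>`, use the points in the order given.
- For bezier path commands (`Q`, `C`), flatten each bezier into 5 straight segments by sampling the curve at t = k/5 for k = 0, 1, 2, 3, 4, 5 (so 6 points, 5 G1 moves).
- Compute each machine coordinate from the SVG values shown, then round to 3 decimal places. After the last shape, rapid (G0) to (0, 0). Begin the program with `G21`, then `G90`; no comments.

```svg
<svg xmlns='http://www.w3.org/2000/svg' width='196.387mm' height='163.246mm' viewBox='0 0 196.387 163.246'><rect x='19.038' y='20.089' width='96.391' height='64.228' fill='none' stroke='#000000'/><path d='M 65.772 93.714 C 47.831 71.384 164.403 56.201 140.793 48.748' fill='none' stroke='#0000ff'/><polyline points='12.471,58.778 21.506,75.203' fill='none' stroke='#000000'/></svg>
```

viewBox `0 0 196.387 163.246` with mm width/height → 1 unit = 1 mm. Flip: y_m = 163.246 − y_svg.

**Shape 1** — `<rect>` rectangle, stroke `#000000` → engrave (S266, F3677). Machine vertices: (19.038,143.157) → (115.429,143.157) → (115.429,78.929) → (19.038,78.929) → (19.038,143.157). Closed: final G1 returns to the first vertex.

**Shape 2** — `<path>` cubic bezier, stroke `#0000ff` → score (S578, F1482). Control points (SVG): P0=(65.772,93.714), P1=(47.831,71.384), P2=(164.403,56.201), P3=(140.793,48.748); sampled at t=k/5. Machine vertices: (65.772,69.532) → (68.951,82.068) → (91.229,92.860) → (119.418,101.881) → (140.335,109.103) → (140.793,114.498). Open path.

**Shape 3** — `<polyline>` line segment, stroke `#000000` → engrave (S266, F3677). Machine vertices: (12.471,104.468) → (21.506,88.043). Open path.

G21
G90
G0 X19.038 Y143.157
M4 S266
G01 X115.429 Y143.157 F3677
G01 X115.429 Y78.929
G01 X19.038 Y78.929
G01 X19.038 Y143.157
G0 X65.772 Y69.532
M4 S578
G01 X68.951 Y82.068 F1482
G01 X91.229 Y92.860
G01 X119.418 Y101.881
G01 X140.335 Y109.103
G01 X140.793 Y114.498
G0 X12.471 Y104.468
M4 S266
G01 X21.506 Y88.043 F3677
M5
G0 X0.000 Y0.000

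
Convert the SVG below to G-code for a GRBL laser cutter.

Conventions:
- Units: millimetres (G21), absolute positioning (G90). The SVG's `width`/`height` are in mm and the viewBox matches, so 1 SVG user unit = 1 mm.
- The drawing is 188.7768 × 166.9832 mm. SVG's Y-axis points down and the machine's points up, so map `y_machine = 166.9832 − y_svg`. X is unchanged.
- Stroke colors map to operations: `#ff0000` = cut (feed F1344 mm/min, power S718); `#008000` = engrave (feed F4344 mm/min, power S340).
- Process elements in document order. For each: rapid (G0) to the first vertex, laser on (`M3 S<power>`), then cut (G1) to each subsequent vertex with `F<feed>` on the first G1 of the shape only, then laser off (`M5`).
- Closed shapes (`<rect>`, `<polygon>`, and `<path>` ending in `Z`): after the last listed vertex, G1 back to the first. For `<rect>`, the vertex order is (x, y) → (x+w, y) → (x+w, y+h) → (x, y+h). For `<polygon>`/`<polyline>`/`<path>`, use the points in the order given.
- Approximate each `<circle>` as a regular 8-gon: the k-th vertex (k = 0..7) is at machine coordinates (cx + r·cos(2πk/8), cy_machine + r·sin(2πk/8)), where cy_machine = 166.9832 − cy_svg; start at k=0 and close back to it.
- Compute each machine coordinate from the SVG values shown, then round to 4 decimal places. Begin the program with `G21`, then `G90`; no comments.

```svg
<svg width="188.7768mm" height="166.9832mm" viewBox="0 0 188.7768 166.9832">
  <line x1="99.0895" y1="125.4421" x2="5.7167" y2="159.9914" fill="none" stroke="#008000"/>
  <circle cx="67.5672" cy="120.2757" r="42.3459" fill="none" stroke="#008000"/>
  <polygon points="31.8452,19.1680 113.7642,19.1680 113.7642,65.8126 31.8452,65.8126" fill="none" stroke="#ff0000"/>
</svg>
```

G21
G90
G0 X99.0895 Y41.5411
M3 S340
G1 X5.7167 Y6.9918 F4344
M5
G0 X109.9131 Y46.7075
M3 S340
G1 X97.5103 Y76.6506 F4344
G1 X67.5672 Y89.0534
G1 X37.6241 Y76.6506
G1 X25.2213 Y46.7075
G1 X37.6241 Y16.7644
G1 X67.5672 Y4.3616
G1 X97.5103 Y16.7644
G1 X109.9131 Y46.7075
M5
G0 X31.8452 Y147.8152
M3 S718
G1 X113.7642 Y147.8152 F1344
G1 X113.7642 Y101.1706
G1 X31.8452 Y101.1706
G1 X31.8452 Y147.8152
M5

1 u = 1 mm; y_m = 166.9832 − y.

[1] `<line>` line segment, #008000→engrave S340 F4344: (99.0895,41.5411) → (5.7167,6.9918)

[2] `<circle>` circle, #008000→engrave S340 F4344: (109.9131,46.7075) → (97.5103,76.6506) → (67.5672,89.0534) → (37.6241,76.6506) → (25.2213,46.7075) → (37.6241,16.7644) → (67.5672,4.3616) → (97.5103,16.7644) → (109.9131,46.7075) (closed)

[3] `<polygon>` rectangle, #ff0000→cut S718 F1344: (31.8452,147.8152) → (113.7642,147.8152) → (113.7642,101.1706) → (31.8452,101.1706) → (31.8452,147.8152) (closed)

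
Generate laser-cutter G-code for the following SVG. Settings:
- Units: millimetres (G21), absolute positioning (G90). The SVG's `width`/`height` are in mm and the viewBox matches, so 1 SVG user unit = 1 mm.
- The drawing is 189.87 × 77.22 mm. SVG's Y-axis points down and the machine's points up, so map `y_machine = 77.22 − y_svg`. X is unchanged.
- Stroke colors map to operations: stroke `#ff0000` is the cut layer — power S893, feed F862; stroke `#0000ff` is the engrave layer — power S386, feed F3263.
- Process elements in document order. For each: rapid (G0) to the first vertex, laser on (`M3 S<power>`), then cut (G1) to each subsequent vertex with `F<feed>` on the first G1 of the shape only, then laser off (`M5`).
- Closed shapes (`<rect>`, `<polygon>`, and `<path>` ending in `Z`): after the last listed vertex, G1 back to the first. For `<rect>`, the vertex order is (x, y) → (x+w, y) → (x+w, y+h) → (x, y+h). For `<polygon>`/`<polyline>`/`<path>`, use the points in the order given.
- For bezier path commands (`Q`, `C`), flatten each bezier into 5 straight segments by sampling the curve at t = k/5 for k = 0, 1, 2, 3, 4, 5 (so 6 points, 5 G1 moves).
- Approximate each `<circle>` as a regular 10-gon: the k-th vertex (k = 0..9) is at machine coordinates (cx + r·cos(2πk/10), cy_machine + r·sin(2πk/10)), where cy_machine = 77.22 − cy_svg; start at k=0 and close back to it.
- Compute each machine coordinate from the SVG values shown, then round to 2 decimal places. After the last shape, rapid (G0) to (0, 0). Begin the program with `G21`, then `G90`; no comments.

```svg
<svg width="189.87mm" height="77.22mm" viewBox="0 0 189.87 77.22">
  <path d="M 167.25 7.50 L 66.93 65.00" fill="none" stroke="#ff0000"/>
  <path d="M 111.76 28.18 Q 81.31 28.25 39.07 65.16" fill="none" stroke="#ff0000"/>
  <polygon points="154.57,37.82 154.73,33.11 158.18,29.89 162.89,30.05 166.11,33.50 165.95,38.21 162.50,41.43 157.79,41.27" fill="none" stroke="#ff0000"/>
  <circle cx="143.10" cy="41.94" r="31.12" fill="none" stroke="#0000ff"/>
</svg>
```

1 u = 1 mm; y_m = 77.22 − y.

[1] `<path>` line segment, #ff0000→cut S893 F862: (167.25,69.72) → (66.93,12.22)

[2] `<path>` quadratic bezier, #ff0000→cut S893 F862: (111.76,49.04) → (99.11,47.54) → (85.51,43.09) → (70.98,35.69) → (55.49,25.35) → (39.07,12.06)

[3] `<polygon>` regular polygon, #ff0000→cut S893 F862: (154.57,39.40) → (154.73,44.11) → (158.18,47.33) → (162.89,47.17) → (166.11,43.72) → (165.95,39.01) → (162.50,35.79) → (157.79,35.95) → (154.57,39.40) (closed)

[4] `<circle>` circle, #0000ff→engrave S386 F3263: (174.22,35.28) → (168.28,53.57) → (152.72,64.88) → (133.48,64.88) → (117.92,53.57) → (111.98,35.28) → (117.92,16.99) → (133.48,5.68) → (152.72,5.68) → (168.28,16.99) → (174.22,35.28) (closed)

G21
G90
G0 X167.25 Y69.72
M3 S893
G1 X66.93 Y12.22 F862
M5
G0 X111.76 Y49.04
M3 S893
G1 X99.11 Y47.54 F862
G1 X85.51 Y43.09
G1 X70.98 Y35.69
G1 X55.49 Y25.35
G1 X39.07 Y12.06
M5
G0 X154.57 Y39.40
M3 S893
G1 X154.73 Y44.11 F862
G1 X158.18 Y47.33
G1 X162.89 Y47.17
G1 X166.11 Y43.72
G1 X165.95 Y39.01
G1 X162.50 Y35.79
G1 X157.79 Y35.95
G1 X154.57 Y39.40
M5
G0 X174.22 Y35.28
M3 S386
G1 X168.28 Y53.57 F3263
G1 X152.72 Y64.88
G1 X133.48 Y64.88
G1 X117.92 Y53.57
G1 X111.98 Y35.28
G1 X117.92 Y16.99
G1 X133.48 Y5.68
G1 X152.72 Y5.68
G1 X168.28 Y16.99
G1 X174.22 Y35.28
M5
G0 X0.00 Y0.00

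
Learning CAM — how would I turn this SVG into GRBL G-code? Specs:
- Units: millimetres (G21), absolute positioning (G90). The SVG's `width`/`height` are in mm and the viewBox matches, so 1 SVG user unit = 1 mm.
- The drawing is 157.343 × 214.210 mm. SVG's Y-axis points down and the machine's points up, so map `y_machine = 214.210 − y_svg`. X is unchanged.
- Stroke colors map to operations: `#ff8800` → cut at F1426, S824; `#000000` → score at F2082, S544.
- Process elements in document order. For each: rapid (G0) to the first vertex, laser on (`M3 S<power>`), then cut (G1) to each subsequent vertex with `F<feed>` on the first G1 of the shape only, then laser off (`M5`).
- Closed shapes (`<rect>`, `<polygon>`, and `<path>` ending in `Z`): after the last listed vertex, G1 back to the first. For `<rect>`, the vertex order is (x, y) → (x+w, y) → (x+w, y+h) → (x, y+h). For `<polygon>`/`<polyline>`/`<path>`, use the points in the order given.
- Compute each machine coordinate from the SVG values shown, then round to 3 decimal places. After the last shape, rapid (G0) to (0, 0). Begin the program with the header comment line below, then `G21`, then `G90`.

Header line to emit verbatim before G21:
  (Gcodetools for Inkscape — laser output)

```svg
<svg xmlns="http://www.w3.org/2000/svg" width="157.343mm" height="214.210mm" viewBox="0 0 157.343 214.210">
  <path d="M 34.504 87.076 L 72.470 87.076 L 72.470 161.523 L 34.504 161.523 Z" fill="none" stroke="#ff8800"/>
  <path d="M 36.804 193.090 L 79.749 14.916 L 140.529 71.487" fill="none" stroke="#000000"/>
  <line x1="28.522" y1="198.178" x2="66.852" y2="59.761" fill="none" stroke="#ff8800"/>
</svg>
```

(Gcodetools for Inkscape — laser output)
G21
G90
G0 X34.504 Y127.134
M3 S824
G1 X72.470 Y127.134 F1426
G1 X72.470 Y52.687
G1 X34.504 Y52.687
G1 X34.504 Y127.134
M5
G0 X36.804 Y21.120
M3 S544
G1 X79.749 Y199.294 F2082
G1 X140.529 Y142.723
M5
G0 X28.522 Y16.032
M3 S824
G1 X66.852 Y154.449 F1426
M5
G0 X0.000 Y0.000

1 u = 1 mm; y_m = 214.210 − y.

[1] `<path>` rectangle, #ff8800→cut S824 F1426: (34.504,127.134) → (72.470,127.134) → (72.470,52.687) → (34.504,52.687) → (34.504,127.134) (closed)

[2] `<path>` open polyline, #000000→score S544 F2082: (36.804,21.120) → (79.749,199.294) → (140.529,142.723)

[3] `<line>` line segment, #ff8800→cut S824 F1426: (28.522,16.032) → (66.852,154.449)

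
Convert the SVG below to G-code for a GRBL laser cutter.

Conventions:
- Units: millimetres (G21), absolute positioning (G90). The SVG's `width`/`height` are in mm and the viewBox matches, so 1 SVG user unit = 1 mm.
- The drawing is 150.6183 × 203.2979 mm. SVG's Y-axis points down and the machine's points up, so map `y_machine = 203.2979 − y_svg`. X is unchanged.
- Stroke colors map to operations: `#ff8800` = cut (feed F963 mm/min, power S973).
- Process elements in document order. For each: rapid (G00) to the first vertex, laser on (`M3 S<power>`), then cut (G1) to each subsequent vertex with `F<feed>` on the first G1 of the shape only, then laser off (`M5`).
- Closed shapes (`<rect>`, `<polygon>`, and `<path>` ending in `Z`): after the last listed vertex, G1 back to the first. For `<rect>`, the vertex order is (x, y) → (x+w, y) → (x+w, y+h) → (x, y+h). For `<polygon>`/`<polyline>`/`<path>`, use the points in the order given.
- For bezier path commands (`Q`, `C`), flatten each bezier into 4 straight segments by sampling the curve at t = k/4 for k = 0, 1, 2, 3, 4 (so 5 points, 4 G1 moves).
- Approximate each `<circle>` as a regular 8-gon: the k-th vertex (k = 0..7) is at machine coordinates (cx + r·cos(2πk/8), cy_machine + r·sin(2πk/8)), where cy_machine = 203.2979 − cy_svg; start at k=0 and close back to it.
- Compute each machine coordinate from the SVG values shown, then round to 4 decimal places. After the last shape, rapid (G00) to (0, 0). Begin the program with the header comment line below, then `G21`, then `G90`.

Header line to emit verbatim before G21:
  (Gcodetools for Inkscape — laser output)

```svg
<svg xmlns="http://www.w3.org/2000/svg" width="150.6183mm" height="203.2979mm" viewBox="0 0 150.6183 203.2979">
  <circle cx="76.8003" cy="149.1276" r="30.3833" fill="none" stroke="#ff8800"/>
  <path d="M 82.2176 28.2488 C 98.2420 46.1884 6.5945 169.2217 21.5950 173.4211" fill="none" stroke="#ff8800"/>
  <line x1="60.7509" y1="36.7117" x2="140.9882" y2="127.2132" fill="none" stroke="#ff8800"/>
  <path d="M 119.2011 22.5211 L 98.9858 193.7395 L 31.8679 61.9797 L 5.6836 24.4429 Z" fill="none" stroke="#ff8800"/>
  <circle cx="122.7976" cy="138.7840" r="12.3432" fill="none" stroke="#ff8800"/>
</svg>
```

(Gcodetools for Inkscape — laser output)
G21
G90
G00 X107.1836 Y54.1703
M3 S973
G1 X98.2845 Y75.6545 F963
G1 X76.8003 Y84.5536
G1 X55.3161 Y75.6545
G1 X46.4170 Y54.1703
G1 X55.3161 Y32.6861
G1 X76.8003 Y23.7870
G1 X98.2845 Y32.6861
G1 X107.1836 Y54.1703
M5
G00 X82.2176 Y175.0491
M3 S973
G1 X77.3962 Y145.3882 F963
G1 X52.2903 Y97.3104
G1 X26.9924 Y51.8088
G1 X21.5950 Y29.8768
M5
G00 X60.7509 Y166.5862
M3 S973
G1 X140.9882 Y76.0847 F963
M5
G00 X119.2011 Y180.7768
M3 S973
G1 X98.9858 Y9.5584 F963
G1 X31.8679 Y141.3182
G1 X5.6836 Y178.8550
G1 X119.2011 Y180.7768
M5
G00 X135.1408 Y64.5139
M3 S973
G1 X131.5256 Y73.2419 F963
G1 X122.7976 Y76.8571
G1 X114.0696 Y73.2419
G1 X110.4544 Y64.5139
G1 X114.0696 Y55.7859
G1 X122.7976 Y52.1707
G1 X131.5256 Y55.7859
G1 X135.1408 Y64.5139
M5
G00 X0.0000 Y0.0000

Since the viewBox matches the mm dimensions, user units are millimetres directly. The only transform is the Y-flip y_m = 203.2979 − y_svg.

Shape 1 is a circle drawn with `<circle>`. Its stroke #ff8800 means cut at S973, F963. After flipping Y the toolpath is (107.1836,54.1703) → (98.2845,75.6545) → (76.8003,84.5536) → (55.3161,75.6545) → (46.4170,54.1703) → (55.3161,32.6861) → (76.8003,23.7870) → (98.2845,32.6861) → (107.1836,54.1703), returning to the start.

Shape 2 is a cubic bezier drawn with `<path>`. Its stroke #ff8800 means cut at S973, F963. After flipping Y the toolpath is (82.2176,175.0491) → (77.3962,145.3882) → (52.2903,97.3104) → (26.9924,51.8088) → (21.5950,29.8768).

Shape 3 is a line segment drawn with `<line>`. Its stroke #ff8800 means cut at S973, F963. After flipping Y the toolpath is (60.7509,166.5862) → (140.9882,76.0847).

Shape 4 is a closed polygon drawn with `<path>`. Its stroke #ff8800 means cut at S973, F963. After flipping Y the toolpath is (119.2011,180.7768) → (98.9858,9.5584) → (31.8679,141.3182) → (5.6836,178.8550) → (119.2011,180.7768), returning to the start.

Shape 5 is a circle drawn with `<circle>`. Its stroke #ff8800 means cut at S973, F963. After flipping Y the toolpath is (135.1408,64.5139) → (131.5256,73.2419) → (122.7976,76.8571) → (114.0696,73.2419) → (110.4544,64.5139) → (114.0696,55.7859) → (122.7976,52.1707) → (131.5256,55.7859) → (135.1408,64.5139), returning to the start.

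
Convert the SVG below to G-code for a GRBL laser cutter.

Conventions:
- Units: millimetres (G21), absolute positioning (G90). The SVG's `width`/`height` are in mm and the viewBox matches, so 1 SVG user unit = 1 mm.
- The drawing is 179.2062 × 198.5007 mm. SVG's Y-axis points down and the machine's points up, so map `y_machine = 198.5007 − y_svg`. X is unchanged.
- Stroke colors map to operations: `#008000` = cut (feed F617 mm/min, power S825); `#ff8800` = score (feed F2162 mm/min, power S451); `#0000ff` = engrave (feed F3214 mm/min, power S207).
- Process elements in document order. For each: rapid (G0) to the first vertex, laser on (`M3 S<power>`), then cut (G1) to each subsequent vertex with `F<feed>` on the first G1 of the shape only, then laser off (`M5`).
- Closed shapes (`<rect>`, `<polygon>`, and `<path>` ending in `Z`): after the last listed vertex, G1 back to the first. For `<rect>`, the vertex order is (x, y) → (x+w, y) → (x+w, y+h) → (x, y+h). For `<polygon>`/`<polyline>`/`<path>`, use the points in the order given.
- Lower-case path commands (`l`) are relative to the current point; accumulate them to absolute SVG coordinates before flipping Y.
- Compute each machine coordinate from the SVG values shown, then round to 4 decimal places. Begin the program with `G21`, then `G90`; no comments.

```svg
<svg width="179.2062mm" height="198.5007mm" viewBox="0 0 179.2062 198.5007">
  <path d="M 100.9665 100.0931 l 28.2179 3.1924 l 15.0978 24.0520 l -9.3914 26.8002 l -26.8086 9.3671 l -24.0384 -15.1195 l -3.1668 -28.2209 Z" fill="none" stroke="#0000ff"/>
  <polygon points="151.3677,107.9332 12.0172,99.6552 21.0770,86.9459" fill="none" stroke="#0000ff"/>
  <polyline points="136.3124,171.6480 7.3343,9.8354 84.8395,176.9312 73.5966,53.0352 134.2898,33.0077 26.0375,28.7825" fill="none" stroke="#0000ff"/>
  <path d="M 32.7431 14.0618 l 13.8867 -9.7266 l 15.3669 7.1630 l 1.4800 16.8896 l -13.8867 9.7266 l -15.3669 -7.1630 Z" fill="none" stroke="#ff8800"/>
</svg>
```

Since the viewBox matches the mm dimensions, user units are millimetres directly. The only transform is the Y-flip y_m = 198.5007 − y_svg.

Shape 1 is a regular polygon drawn with `<path>`. Its stroke #0000ff means engrave at S207, F3214. After flipping Y the toolpath is (100.9665,98.4076) → (129.1844,95.2152) → (144.2822,71.1632) → (134.8908,44.3630) → (108.0822,34.9959) → (84.0438,50.1154) → (80.8770,78.3363) → (100.9665,98.4076), returning to the start.

Shape 2 is a closed polygon drawn with `<polygon>`. Its stroke #0000ff means engrave at S207, F3214. After flipping Y the toolpath is (151.3677,90.5675) → (12.0172,98.8455) → (21.0770,111.5548) → (151.3677,90.5675), returning to the start.

Shape 3 is a open polyline drawn with `<polyline>`. Its stroke #0000ff means engrave at S207, F3214. After flipping Y the toolpath is (136.3124,26.8527) → (7.3343,188.6653) → (84.8395,21.5695) → (73.5966,145.4655) → (134.2898,165.4930) → (26.0375,169.7182).

Shape 4 is a regular polygon drawn with `<path>`. Its stroke #ff8800 means score at S451, F2162. After flipping Y the toolpath is (32.7431,184.4389) → (46.6298,194.1655) → (61.9967,187.0025) → (63.4767,170.1129) → (49.5900,160.3863) → (34.2231,167.5493) → (32.7431,184.4389), returning to the start.

G21
G90
G0 X100.9665 Y98.4076
M3 S207
G1 X129.1844 Y95.2152 F3214
G1 X144.2822 Y71.1632
G1 X134.8908 Y44.3630
G1 X108.0822 Y34.9959
G1 X84.0438 Y50.1154
G1 X80.8770 Y78.3363
G1 X100.9665 Y98.4076
M5
G0 X151.3677 Y90.5675
M3 S207
G1 X12.0172 Y98.8455 F3214
G1 X21.0770 Y111.5548
G1 X151.3677 Y90.5675
M5
G0 X136.3124 Y26.8527
M3 S207
G1 X7.3343 Y188.6653 F3214
G1 X84.8395 Y21.5695
G1 X73.5966 Y145.4655
G1 X134.2898 Y165.4930
G1 X26.0375 Y169.7182
M5
G0 X32.7431 Y184.4389
M3 S451
G1 X46.6298 Y194.1655 F2162
G1 X61.9967 Y187.0025
G1 X63.4767 Y170.1129
G1 X49.5900 Y160.3863
G1 X34.2231 Y167.5493
G1 X32.7431 Y184.4389
M5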